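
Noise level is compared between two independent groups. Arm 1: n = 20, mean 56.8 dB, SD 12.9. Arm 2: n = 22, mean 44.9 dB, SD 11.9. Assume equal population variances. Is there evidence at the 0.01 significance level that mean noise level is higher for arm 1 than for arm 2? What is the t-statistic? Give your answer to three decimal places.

Let group 1 = arm 1, group 2 = arm 2. H0: μ_1 = μ_2; H1: μ_1 > μ_2 (two-sample pooled-variance t-test, right-tailed).
s_p² = [(20−1)·12.9² + (22−1)·11.9²]/(20+22−2) = 153.39
t = (56.8 − 44.9)/√[153.39·(1/20 + 1/22)] = 3.110
df = n₁ + n₂ − 2 = 40
p-value = P(T ≥ 3.110) ≈ 0.0017
Since p ≈ 0.0017 < α = 0.01, reject H0; the data support H1.

3.110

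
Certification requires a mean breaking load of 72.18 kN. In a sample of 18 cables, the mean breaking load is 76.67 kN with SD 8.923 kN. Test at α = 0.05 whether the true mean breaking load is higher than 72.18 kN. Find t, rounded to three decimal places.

H0: μ = 72.18; H1: μ > 72.18 (one-sample t-test, right-tailed).
t = (x̄ − μ₀)/(s/√n) = (76.67 − 72.18)/(8.923/√18) = 2.135
df = n − 1 = 17
p-value = P(T ≥ 2.135) ≈ 0.024
Since p ≈ 0.024 < α = 0.05, reject H0; the data support H1.

2.135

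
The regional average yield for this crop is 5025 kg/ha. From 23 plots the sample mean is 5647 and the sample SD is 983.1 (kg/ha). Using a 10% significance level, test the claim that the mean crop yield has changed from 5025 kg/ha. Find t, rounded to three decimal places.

3.034

H0: μ = 5025; H1: μ ≠ 5025 (one-sample t-test, two-sided).
t = (x̄ − μ₀)/(s/√n) = (5647 − 5025)/(983.1/√23) = 3.034
df = n − 1 = 22
Two-sided p-value ≈ 0.006
Since p ≈ 0.006 < α = 0.1, reject H0; the evidence is statistically significant.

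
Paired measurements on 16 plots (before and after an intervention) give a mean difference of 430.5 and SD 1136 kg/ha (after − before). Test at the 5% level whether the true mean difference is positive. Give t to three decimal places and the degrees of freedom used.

H0: μ_d = 0; H1: μ_d > 0 (paired t-test on the differences, right-tailed).
t = d̄/(s_d/√n) = 430.5/(1136/√16) = 1.516
df = n − 1 = 15
p-value = P(T ≥ 1.516) ≈ 0.0752
Since p ≈ 0.0752 > α = 0.05, fail to reject H0; the evidence is not statistically significant.

t = 1.516, df = 15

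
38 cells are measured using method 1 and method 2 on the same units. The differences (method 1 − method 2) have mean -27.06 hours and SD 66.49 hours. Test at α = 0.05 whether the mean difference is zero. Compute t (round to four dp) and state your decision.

t = -2.5088; reject H0

H0: μ_d = 0; H1: μ_d ≠ 0 (paired t-test on the differences, two-sided).
t = d̄/(s_d/√n) = -27.06/(66.49/√38) = -2.5088
df = n − 1 = 37
Two-sided p-value ≈ 0.0166
Since p ≈ 0.0166 < α = 0.05, reject H0; the evidence is statistically significant.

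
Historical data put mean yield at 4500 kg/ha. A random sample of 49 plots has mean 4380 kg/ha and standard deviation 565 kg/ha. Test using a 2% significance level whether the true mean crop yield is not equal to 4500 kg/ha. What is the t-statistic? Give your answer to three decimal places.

-1.487

H0: μ = 4500; H1: μ ≠ 4500 (one-sample t-test, two-sided).
t = (x̄ − μ₀)/(s/√n) = (4380 − 4500)/(565/√49) = -1.487
df = n − 1 = 48
Two-sided p-value ≈ 0.144
Since p ≈ 0.144 > α = 0.02, fail to reject H0; the data do not provide sufficient evidence against H0.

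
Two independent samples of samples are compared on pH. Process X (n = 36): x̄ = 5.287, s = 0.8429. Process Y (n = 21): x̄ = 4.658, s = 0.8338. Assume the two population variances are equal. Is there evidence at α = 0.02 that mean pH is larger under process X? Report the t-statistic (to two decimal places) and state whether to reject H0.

t = 2.73; reject H0

Let group 1 = process X, group 2 = process Y. H0: μ_1 = μ_2; H1: μ_1 > μ_2 (two-sample pooled-variance t-test, right-tailed).
s_p² = [(36−1)·0.8429² + (21−1)·0.8338²]/(36+21−2) = 0.704932
t = (5.287 − 4.658)/√[0.704932·(1/36 + 1/21)] = 2.73
df = n₁ + n₂ − 2 = 55
p-value = P(T ≥ 2.73) ≈ 0.004
Since p ≈ 0.004 < α = 0.02, reject H0; the evidence is statistically significant.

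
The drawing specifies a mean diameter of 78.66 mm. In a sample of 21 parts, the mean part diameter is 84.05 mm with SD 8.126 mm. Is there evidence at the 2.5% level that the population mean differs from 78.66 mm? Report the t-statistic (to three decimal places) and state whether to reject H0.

H0: μ = 78.66; H1: μ ≠ 78.66 (one-sample t-test, two-sided).
t = (x̄ − μ₀)/(s/√n) = (84.05 − 78.66)/(8.126/√21) = 3.040
df = n − 1 = 20
Two-sided p-value ≈ 0.006
Since p ≈ 0.006 < α = 0.025, reject H0; the data support H1.

t = 3.040; reject H0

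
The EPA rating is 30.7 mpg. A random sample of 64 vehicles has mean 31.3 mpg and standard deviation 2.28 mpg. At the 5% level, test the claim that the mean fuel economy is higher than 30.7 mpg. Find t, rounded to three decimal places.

2.105

H0: μ = 30.7; H1: μ > 30.7 (one-sample t-test, right-tailed).
t = (x̄ − μ₀)/(s/√n) = (31.3 − 30.7)/(2.28/√64) = 2.105
df = n − 1 = 63
p-value = P(T ≥ 2.105) ≈ 0.0196
Since p ≈ 0.0196 < α = 0.05, reject H0; the evidence is statistically significant.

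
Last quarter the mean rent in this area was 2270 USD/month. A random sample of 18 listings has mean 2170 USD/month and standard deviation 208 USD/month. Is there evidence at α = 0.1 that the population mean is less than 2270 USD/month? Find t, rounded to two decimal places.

-2.04

H0: μ = 2270; H1: μ < 2270 (one-sample t-test, left-tailed).
t = (x̄ − μ₀)/(s/√n) = (2170 − 2270)/(208/√18) = -2.04
df = n − 1 = 17
p-value = P(T ≤ -2.04) ≈ 0.029
Since p ≈ 0.029 < α = 0.1, reject H0; the data support H1.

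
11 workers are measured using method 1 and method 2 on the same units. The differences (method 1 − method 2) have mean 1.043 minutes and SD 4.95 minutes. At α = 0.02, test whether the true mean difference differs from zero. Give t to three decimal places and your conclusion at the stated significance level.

t = 0.699; fail to reject H0

H0: μ_d = 0; H1: μ_d ≠ 0 (paired t-test on the differences, two-sided).
t = d̄/(s_d/√n) = 1.043/(4.95/√11) = 0.699
df = n − 1 = 10
Two-sided p-value ≈ 0.5006
Since p ≈ 0.5006 > α = 0.02, fail to reject H0; the data do not provide sufficient evidence against H0.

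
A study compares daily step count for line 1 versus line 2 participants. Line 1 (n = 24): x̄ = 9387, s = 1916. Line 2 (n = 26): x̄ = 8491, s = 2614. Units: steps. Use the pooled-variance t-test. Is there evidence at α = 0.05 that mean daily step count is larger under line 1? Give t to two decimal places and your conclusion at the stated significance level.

t = 1.37; fail to reject H0

Let group 1 = line 1, group 2 = line 2. H0: μ_1 = μ_2; H1: μ_1 > μ_2 (two-sample pooled-variance t-test, right-tailed).
s_p² = [(24−1)·1916² + (26−1)·2614²]/(24+26−2) = 5317900
t = (9387 − 8491)/√[5317900·(1/24 + 1/26)] = 1.37
df = n₁ + n₂ − 2 = 48
p-value = P(T ≥ 1.37) ≈ 0.0881
Since p ≈ 0.0881 > α = 0.05, fail to reject H0; the data do not provide sufficient evidence against H0.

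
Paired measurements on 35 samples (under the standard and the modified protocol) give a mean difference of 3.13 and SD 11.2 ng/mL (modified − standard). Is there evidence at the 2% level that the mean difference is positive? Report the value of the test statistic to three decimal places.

1.653

H0: μ_d = 0; H1: μ_d > 0 (paired t-test on the differences, right-tailed).
t = d̄/(s_d/√n) = 3.13/(11.2/√35) = 1.653
df = n − 1 = 34
p-value = P(T ≥ 1.653) ≈ 0.0537
Since p ≈ 0.0537 > α = 0.02, fail to reject H0; the data do not provide sufficient evidence against H0.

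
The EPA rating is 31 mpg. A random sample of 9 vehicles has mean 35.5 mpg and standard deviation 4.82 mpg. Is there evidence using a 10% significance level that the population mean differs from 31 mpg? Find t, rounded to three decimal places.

H0: μ = 31; H1: μ ≠ 31 (one-sample t-test, two-sided).
t = (x̄ − μ₀)/(s/√n) = (35.5 − 31)/(4.82/√9) = 2.801
df = n − 1 = 8
Two-sided p-value ≈ 0.023
Since p ≈ 0.023 < α = 0.1, reject H0; the evidence is statistically significant.

2.801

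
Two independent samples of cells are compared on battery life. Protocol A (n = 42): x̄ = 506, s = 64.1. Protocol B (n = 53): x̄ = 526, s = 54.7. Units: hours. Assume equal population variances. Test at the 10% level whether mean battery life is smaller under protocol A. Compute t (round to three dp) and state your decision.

t = -1.640; reject H0

Let group 1 = protocol A, group 2 = protocol B. H0: μ_1 = μ_2; H1: μ_1 < μ_2 (two-sample pooled-variance t-test, left-tailed).
s_p² = [(42−1)·64.1² + (53−1)·54.7²]/(42+53−2) = 3484.41
t = (506 − 526)/√[3484.41·(1/42 + 1/53)] = -1.640
df = n₁ + n₂ − 2 = 93
p-value = P(T ≤ -1.640) ≈ 0.0522
Since p ≈ 0.0522 < α = 0.1, reject H0; the evidence is statistically significant.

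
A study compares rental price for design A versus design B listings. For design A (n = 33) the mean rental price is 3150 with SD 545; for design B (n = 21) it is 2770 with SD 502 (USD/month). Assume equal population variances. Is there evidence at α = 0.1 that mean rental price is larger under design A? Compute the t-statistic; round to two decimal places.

2.57

Let group 1 = design A, group 2 = design B. H0: μ_1 = μ_2; H1: μ_1 > μ_2 (two-sample pooled-variance t-test, right-tailed).
s_p² = [(33−1)·545² + (21−1)·502²]/(33+21−2) = 279709
t = (3150 − 2770)/√[279709·(1/33 + 1/21)] = 2.57
df = n₁ + n₂ − 2 = 52
p-value = P(T ≥ 2.57) ≈ 0.0065
Since p ≈ 0.0065 < α = 0.1, reject H0; the data support H1.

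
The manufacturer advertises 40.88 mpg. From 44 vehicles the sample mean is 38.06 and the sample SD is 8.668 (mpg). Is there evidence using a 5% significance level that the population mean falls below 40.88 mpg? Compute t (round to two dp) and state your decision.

H0: μ = 40.88; H1: μ < 40.88 (one-sample t-test, left-tailed).
t = (x̄ − μ₀)/(s/√n) = (38.06 − 40.88)/(8.668/√44) = -2.16
df = n − 1 = 43
p-value = P(T ≤ -2.16) ≈ 0.0183
Since p ≈ 0.0183 < α = 0.05, reject H0; the data support H1.

t = -2.16; reject H0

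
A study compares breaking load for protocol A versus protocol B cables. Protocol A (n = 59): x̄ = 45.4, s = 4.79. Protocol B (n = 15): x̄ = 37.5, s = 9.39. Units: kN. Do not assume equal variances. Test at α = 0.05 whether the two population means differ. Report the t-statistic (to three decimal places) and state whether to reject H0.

t = 3.156; reject H0

Let group 1 = protocol A, group 2 = protocol B. H0: μ_1 = μ_2; H1: μ_1 ≠ μ_2 (Welch's two-sample t-test, two-sided).
t = (x̄_1 − x̄_2)/√(s_1²/n_1 + s_2²/n_2) = (45.4 − 37.5)/√(4.79²/59 + 9.39²/15) = 3.156
Welch–Satterthwaite df ≈ 15.90
Two-sided p-value ≈ 0.006
Since p ≈ 0.006 < α = 0.05, reject H0; the data support H1.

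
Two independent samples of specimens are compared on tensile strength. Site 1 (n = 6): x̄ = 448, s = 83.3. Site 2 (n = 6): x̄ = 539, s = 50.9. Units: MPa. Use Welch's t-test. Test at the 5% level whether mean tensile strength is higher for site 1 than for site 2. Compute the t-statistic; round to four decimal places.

-2.2834

Let group 1 = site 1, group 2 = site 2. H0: μ_1 = μ_2; H1: μ_1 > μ_2 (Welch's two-sample t-test, right-tailed).
t = (x̄_1 − x̄_2)/√(s_1²/n_1 + s_2²/n_2) = (448 − 539)/√(83.3²/6 + 50.9²/6) = -2.2834
Welch–Satterthwaite df ≈ 8.28
p-value = P(T ≥ -2.2834) ≈ 0.9746
Since p ≈ 0.9746 > α = 0.05, fail to reject H0; the evidence is not statistically significant.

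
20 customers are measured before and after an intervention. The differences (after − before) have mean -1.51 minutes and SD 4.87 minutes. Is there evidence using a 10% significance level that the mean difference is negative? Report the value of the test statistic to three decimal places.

H0: μ_d = 0; H1: μ_d < 0 (paired t-test on the differences, left-tailed).
t = d̄/(s_d/√n) = -1.51/(4.87/√20) = -1.387
df = n − 1 = 19
p-value = P(T ≤ -1.387) ≈ 0.0908
Since p ≈ 0.0908 < α = 0.1, reject H0; the evidence is statistically significant.

-1.387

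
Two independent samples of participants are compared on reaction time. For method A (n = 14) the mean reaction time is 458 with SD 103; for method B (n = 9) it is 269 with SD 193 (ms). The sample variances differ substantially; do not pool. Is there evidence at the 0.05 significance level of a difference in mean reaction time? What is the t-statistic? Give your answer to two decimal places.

Let group 1 = method A, group 2 = method B. H0: μ_1 = μ_2; H1: μ_1 ≠ μ_2 (Welch's two-sample t-test, two-sided).
t = (x̄_1 − x̄_2)/√(s_1²/n_1 + s_2²/n_2) = (458 − 269)/√(103²/14 + 193²/9) = 2.70
Welch–Satterthwaite df ≈ 10.97
Two-sided p-value ≈ 0.021
Since p ≈ 0.021 < α = 0.05, reject H0; the evidence is statistically significant.

2.70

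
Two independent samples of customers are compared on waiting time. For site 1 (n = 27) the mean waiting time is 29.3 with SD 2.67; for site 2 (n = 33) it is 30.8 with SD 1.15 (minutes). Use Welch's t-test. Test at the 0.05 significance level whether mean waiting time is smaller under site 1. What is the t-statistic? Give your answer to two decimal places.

-2.72

Let group 1 = site 1, group 2 = site 2. H0: μ_1 = μ_2; H1: μ_1 < μ_2 (Welch's two-sample t-test, left-tailed).
t = (x̄_1 − x̄_2)/√(s_1²/n_1 + s_2²/n_2) = (29.3 − 30.8)/√(2.67²/27 + 1.15²/33) = -2.72
Welch–Satterthwaite df ≈ 33.86
p-value = P(T ≤ -2.72) ≈ 0.005
Since p ≈ 0.005 < α = 0.05, reject H0; the evidence is statistically significant.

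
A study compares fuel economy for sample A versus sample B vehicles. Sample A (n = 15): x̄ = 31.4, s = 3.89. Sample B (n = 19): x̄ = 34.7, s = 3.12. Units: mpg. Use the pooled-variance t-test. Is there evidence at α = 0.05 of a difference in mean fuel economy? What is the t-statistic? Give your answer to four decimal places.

-2.7471

Let group 1 = sample A, group 2 = sample B. H0: μ_1 = μ_2; H1: μ_1 ≠ μ_2 (two-sample pooled-variance t-test, two-sided).
s_p² = [(15−1)·3.89² + (19−1)·3.12²]/(15+19−2) = 12.0959
t = (31.4 − 34.7)/√[12.0959·(1/15 + 1/19)] = -2.7471
df = n₁ + n₂ − 2 = 32
Two-sided p-value ≈ 0.010
Since p ≈ 0.010 < α = 0.05, reject H0; the evidence is statistically significant.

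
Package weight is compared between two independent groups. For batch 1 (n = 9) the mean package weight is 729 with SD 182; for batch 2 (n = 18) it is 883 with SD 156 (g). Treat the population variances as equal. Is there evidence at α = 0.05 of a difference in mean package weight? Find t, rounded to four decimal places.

Let group 1 = batch 1, group 2 = batch 2. H0: μ_1 = μ_2; H1: μ_1 ≠ μ_2 (two-sample pooled-variance t-test, two-sided).
s_p² = [(9−1)·182² + (18−1)·156²]/(9+18−2) = 27148.2
t = (729 − 883)/√[27148.2·(1/9 + 1/18)] = -2.2894
df = n₁ + n₂ − 2 = 25
Two-sided p-value ≈ 0.0308
Since p ≈ 0.0308 < α = 0.05, reject H0; the data support H1.

-2.2894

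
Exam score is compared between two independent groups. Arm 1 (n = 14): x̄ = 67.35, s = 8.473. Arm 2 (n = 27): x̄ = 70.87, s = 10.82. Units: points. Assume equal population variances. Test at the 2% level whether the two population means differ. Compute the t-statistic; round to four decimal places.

Let group 1 = arm 1, group 2 = arm 2. H0: μ_1 = μ_2; H1: μ_1 ≠ μ_2 (two-sample pooled-variance t-test, two-sided).
s_p² = [(14−1)·8.473² + (27−1)·10.82²]/(14+27−2) = 101.979
t = (67.35 − 70.87)/√[101.979·(1/14 + 1/27)] = -1.0584
df = n₁ + n₂ − 2 = 39
Two-sided p-value ≈ 0.2964
Since p ≈ 0.2964 > α = 0.02, fail to reject H0; the evidence is not statistically significant.

-1.0584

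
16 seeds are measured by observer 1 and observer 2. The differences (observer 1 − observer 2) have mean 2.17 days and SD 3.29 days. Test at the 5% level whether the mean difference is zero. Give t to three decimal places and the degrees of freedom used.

t = 2.638, df = 15

H0: μ_d = 0; H1: μ_d ≠ 0 (paired t-test on the differences, two-sided).
t = d̄/(s_d/√n) = 2.17/(3.29/√16) = 2.638
df = n − 1 = 15
Two-sided p-value ≈ 0.019
Since p ≈ 0.019 < α = 0.05, reject H0; the data support H1.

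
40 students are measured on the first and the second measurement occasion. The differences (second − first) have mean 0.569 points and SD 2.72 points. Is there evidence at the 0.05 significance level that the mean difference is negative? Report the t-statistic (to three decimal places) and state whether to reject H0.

t = 1.323; fail to reject H0

H0: μ_d = 0; H1: μ_d < 0 (paired t-test on the differences, left-tailed).
t = d̄/(s_d/√n) = 0.569/(2.72/√40) = 1.323
df = n − 1 = 39
p-value = P(T ≤ 1.323) ≈ 0.9032
Since p ≈ 0.9032 > α = 0.05, fail to reject H0; the data do not provide sufficient evidence against H0.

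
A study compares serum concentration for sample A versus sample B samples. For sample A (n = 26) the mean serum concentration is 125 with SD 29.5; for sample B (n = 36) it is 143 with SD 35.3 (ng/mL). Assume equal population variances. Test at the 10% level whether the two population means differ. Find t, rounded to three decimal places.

-2.119

Let group 1 = sample A, group 2 = sample B. H0: μ_1 = μ_2; H1: μ_1 ≠ μ_2 (two-sample pooled-variance t-test, two-sided).
s_p² = [(26−1)·29.5² + (36−1)·35.3²]/(26+36−2) = 1089.49
t = (125 − 143)/√[1089.49·(1/26 + 1/36)] = -2.119
df = n₁ + n₂ − 2 = 60
Two-sided p-value ≈ 0.038
Since p ≈ 0.038 < α = 0.1, reject H0; the evidence is statistically significant.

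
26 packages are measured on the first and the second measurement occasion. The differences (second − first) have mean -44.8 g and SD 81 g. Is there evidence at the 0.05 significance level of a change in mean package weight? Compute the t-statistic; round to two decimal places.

H0: μ_d = 0; H1: μ_d ≠ 0 (paired t-test on the differences, two-sided).
t = d̄/(s_d/√n) = -44.8/(81/√26) = -2.82
df = n − 1 = 25
Two-sided p-value ≈ 0.0093
Since p ≈ 0.0093 < α = 0.05, reject H0; the evidence is statistically significant.

-2.82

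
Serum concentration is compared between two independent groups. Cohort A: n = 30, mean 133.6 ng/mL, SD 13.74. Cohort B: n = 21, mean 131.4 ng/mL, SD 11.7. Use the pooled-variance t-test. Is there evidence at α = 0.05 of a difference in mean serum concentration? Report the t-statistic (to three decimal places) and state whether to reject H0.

Let group 1 = cohort A, group 2 = cohort B. H0: μ_1 = μ_2; H1: μ_1 ≠ μ_2 (two-sample pooled-variance t-test, two-sided).
s_p² = [(30−1)·13.74² + (21−1)·11.7²]/(30+21−2) = 167.605
t = (133.6 − 131.4)/√[167.605·(1/30 + 1/21)] = 0.597
df = n₁ + n₂ − 2 = 49
Two-sided p-value ≈ 0.553
Since p ≈ 0.553 > α = 0.05, fail to reject H0; the evidence is not statistically significant.

t = 0.597; fail to reject H0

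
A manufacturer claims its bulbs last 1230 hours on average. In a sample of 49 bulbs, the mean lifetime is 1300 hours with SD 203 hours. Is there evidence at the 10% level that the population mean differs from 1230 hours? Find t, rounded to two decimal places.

2.41

H0: μ = 1230; H1: μ ≠ 1230 (one-sample t-test, two-sided).
t = (x̄ − μ₀)/(s/√n) = (1300 − 1230)/(203/√49) = 2.41
df = n − 1 = 48
Two-sided p-value ≈ 0.020
Since p ≈ 0.020 < α = 0.1, reject H0; the evidence is statistically significant.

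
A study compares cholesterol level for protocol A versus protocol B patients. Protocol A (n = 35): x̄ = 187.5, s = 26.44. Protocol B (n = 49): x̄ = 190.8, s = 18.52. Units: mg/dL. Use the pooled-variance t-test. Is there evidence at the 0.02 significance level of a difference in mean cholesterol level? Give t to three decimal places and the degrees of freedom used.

Let group 1 = protocol A, group 2 = protocol B. H0: μ_1 = μ_2; H1: μ_1 ≠ μ_2 (two-sample pooled-variance t-test, two-sided).
s_p² = [(35−1)·26.44² + (49−1)·18.52²]/(35+49−2) = 490.635
t = (187.5 − 190.8)/√[490.635·(1/35 + 1/49)] = -0.673
df = n₁ + n₂ − 2 = 82
Two-sided p-value ≈ 0.5027
Since p ≈ 0.5027 > α = 0.02, fail to reject H0; the evidence is not statistically significant.

t = -0.673, df = 82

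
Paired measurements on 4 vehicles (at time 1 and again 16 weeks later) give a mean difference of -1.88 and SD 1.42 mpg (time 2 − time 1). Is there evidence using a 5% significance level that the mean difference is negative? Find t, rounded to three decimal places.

H0: μ_d = 0; H1: μ_d < 0 (paired t-test on the differences, left-tailed).
t = d̄/(s_d/√n) = -1.88/(1.42/√4) = -2.648
df = n − 1 = 3
p-value = P(T ≤ -2.648) ≈ 0.0386
Since p ≈ 0.0386 < α = 0.05, reject H0; the evidence is statistically significant.

-2.648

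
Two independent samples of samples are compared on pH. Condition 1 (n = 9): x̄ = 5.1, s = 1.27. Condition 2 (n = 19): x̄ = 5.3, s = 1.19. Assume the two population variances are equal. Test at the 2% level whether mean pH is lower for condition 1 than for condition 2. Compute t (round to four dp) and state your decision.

t = -0.4067; fail to reject H0

Let group 1 = condition 1, group 2 = condition 2. H0: μ_1 = μ_2; H1: μ_1 < μ_2 (two-sample pooled-variance t-test, left-tailed).
s_p² = [(9−1)·1.27² + (19−1)·1.19²]/(9+19−2) = 1.47665
t = (5.1 − 5.3)/√[1.47665·(1/9 + 1/19)] = -0.4067
df = n₁ + n₂ − 2 = 26
p-value = P(T ≤ -0.4067) ≈ 0.3438
Since p ≈ 0.3438 > α = 0.02, fail to reject H0; the data do not provide sufficient evidence against H0.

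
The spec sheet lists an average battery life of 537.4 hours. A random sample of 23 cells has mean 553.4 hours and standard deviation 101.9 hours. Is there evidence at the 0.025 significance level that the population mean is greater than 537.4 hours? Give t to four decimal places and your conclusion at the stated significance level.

H0: μ = 537.4; H1: μ > 537.4 (one-sample t-test, right-tailed).
t = (x̄ − μ₀)/(s/√n) = (553.4 − 537.4)/(101.9/√23) = 0.7530
df = n − 1 = 22
p-value = P(T ≥ 0.7530) ≈ 0.230
Since p ≈ 0.230 > α = 0.025, fail to reject H0; the data do not provide sufficient evidence against H0.

t = 0.7530; fail to reject H0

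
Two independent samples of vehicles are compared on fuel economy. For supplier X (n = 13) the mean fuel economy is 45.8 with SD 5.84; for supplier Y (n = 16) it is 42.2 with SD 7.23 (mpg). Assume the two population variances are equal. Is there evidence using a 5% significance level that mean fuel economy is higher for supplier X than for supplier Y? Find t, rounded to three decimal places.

Let group 1 = supplier X, group 2 = supplier Y. H0: μ_1 = μ_2; H1: μ_1 > μ_2 (two-sample pooled-variance t-test, right-tailed).
s_p² = [(13−1)·5.84² + (16−1)·7.23²]/(13+16−2) = 44.1985
t = (45.8 − 42.2)/√[44.1985·(1/13 + 1/16)] = 1.450
df = n₁ + n₂ − 2 = 27
p-value = P(T ≥ 1.450) ≈ 0.079
Since p ≈ 0.079 > α = 0.05, fail to reject H0; the data do not provide sufficient evidence against H0.

1.450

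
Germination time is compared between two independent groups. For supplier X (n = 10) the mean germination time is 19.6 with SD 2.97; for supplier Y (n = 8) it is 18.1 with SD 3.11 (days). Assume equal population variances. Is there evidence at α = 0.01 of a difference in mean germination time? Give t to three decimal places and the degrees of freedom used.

Let group 1 = supplier X, group 2 = supplier Y. H0: μ_1 = μ_2; H1: μ_1 ≠ μ_2 (two-sample pooled-variance t-test, two-sided).
s_p² = [(10−1)·2.97² + (8−1)·3.11²]/(10+8−2) = 9.1933
t = (19.6 − 18.1)/√[9.1933·(1/10 + 1/8)] = 1.043
df = n₁ + n₂ − 2 = 16
Two-sided p-value ≈ 0.3125
Since p ≈ 0.3125 > α = 0.01, fail to reject H0; the data do not provide sufficient evidence against H0.

t = 1.043, df = 16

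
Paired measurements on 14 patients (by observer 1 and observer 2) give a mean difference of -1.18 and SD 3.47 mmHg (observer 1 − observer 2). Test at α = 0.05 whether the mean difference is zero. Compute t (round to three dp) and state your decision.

H0: μ_d = 0; H1: μ_d ≠ 0 (paired t-test on the differences, two-sided).
t = d̄/(s_d/√n) = -1.18/(3.47/√14) = -1.272
df = n − 1 = 13
Two-sided p-value ≈ 0.226
Since p ≈ 0.226 > α = 0.05, fail to reject H0; the data do not provide sufficient evidence against H0.

t = -1.272; fail to reject H0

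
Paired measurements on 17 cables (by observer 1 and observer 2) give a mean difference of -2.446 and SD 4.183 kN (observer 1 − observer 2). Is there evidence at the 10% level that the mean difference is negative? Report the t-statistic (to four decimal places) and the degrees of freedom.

H0: μ_d = 0; H1: μ_d < 0 (paired t-test on the differences, left-tailed).
t = d̄/(s_d/√n) = -2.446/(4.183/√17) = -2.4110
df = n − 1 = 16
p-value = P(T ≤ -2.4110) ≈ 0.0141
Since p ≈ 0.0141 < α = 0.1, reject H0; the data support H1.

t = -2.4110, df = 16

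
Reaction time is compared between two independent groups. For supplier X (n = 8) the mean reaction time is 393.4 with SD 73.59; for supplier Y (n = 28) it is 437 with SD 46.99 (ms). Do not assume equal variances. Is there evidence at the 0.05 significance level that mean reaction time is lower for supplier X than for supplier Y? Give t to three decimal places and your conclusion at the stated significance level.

Let group 1 = supplier X, group 2 = supplier Y. H0: μ_1 = μ_2; H1: μ_1 < μ_2 (Welch's two-sample t-test, left-tailed).
t = (x̄_1 − x̄_2)/√(s_1²/n_1 + s_2²/n_2) = (393.4 − 437)/√(73.59²/8 + 46.99²/28) = -1.586
Welch–Satterthwaite df ≈ 8.70
p-value = P(T ≤ -1.586) ≈ 0.0742
Since p ≈ 0.0742 > α = 0.05, fail to reject H0; the evidence is not statistically significant.

t = -1.586; fail to reject H0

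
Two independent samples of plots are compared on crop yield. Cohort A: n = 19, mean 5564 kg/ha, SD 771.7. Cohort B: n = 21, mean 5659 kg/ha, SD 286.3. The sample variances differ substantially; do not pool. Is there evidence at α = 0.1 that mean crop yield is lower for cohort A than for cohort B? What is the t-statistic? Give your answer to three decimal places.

-0.506

Let group 1 = cohort A, group 2 = cohort B. H0: μ_1 = μ_2; H1: μ_1 < μ_2 (Welch's two-sample t-test, left-tailed).
t = (x̄_1 − x̄_2)/√(s_1²/n_1 + s_2²/n_2) = (5564 − 5659)/√(771.7²/19 + 286.3²/21) = -0.506
Welch–Satterthwaite df ≈ 22.45
p-value = P(T ≤ -0.506) ≈ 0.3089
Since p ≈ 0.3089 > α = 0.1, fail to reject H0; the evidence is not statistically significant.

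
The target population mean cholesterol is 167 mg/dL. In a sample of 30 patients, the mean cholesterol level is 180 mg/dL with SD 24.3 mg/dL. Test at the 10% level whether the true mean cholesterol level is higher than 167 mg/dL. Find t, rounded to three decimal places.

H0: μ = 167; H1: μ > 167 (one-sample t-test, right-tailed).
t = (x̄ − μ₀)/(s/√n) = (180 − 167)/(24.3/√30) = 2.930
df = n − 1 = 29
p-value = P(T ≥ 2.930) ≈ 0.0033
Since p ≈ 0.0033 < α = 0.1, reject H0; the data support H1.

2.930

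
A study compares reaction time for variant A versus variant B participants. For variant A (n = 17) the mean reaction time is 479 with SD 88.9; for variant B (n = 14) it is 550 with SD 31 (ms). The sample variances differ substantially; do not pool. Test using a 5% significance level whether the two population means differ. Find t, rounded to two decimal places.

Let group 1 = variant A, group 2 = variant B. H0: μ_1 = μ_2; H1: μ_1 ≠ μ_2 (Welch's two-sample t-test, two-sided).
t = (x̄_1 − x̄_2)/√(s_1²/n_1 + s_2²/n_2) = (479 − 550)/√(88.9²/17 + 31²/14) = -3.07
Welch–Satterthwaite df ≈ 20.52
Two-sided p-value ≈ 0.0059
Since p ≈ 0.0059 < α = 0.05, reject H0; the evidence is statistically significant.

-3.07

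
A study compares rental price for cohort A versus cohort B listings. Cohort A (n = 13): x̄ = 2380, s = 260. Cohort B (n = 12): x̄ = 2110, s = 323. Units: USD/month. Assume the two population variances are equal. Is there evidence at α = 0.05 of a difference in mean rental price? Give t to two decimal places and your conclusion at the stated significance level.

Let group 1 = cohort A, group 2 = cohort B. H0: μ_1 = μ_2; H1: μ_1 ≠ μ_2 (two-sample pooled-variance t-test, two-sided).
s_p² = [(13−1)·260² + (12−1)·323²]/(13+12−2) = 85166
t = (2380 − 2110)/√[85166·(1/13 + 1/12)] = 2.31
df = n₁ + n₂ − 2 = 23
Two-sided p-value ≈ 0.0301
Since p ≈ 0.0301 < α = 0.05, reject H0; the evidence is statistically significant.

t = 2.31; reject H0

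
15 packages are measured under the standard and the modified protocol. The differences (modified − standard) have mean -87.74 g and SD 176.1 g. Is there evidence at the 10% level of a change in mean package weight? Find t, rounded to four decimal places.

H0: μ_d = 0; H1: μ_d ≠ 0 (paired t-test on the differences, two-sided).
t = d̄/(s_d/√n) = -87.74/(176.1/√15) = -1.9297
df = n − 1 = 14
Two-sided p-value ≈ 0.0742
Since p ≈ 0.0742 < α = 0.1, reject H0; the data support H1.

-1.9297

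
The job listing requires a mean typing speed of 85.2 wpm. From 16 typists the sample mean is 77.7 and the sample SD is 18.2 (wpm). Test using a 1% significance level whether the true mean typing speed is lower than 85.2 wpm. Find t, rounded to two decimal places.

H0: μ = 85.2; H1: μ < 85.2 (one-sample t-test, left-tailed).
t = (x̄ − μ₀)/(s/√n) = (77.7 − 85.2)/(18.2/√16) = -1.65
df = n − 1 = 15
p-value = P(T ≤ -1.65) ≈ 0.060
Since p ≈ 0.060 > α = 0.01, fail to reject H0; the data do not provide sufficient evidence against H0.

-1.65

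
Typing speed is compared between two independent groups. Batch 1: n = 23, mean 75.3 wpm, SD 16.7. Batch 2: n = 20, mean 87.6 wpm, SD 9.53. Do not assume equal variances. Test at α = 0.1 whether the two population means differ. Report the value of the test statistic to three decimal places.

Let group 1 = batch 1, group 2 = batch 2. H0: μ_1 = μ_2; H1: μ_1 ≠ μ_2 (Welch's two-sample t-test, two-sided).
t = (x̄_1 − x̄_2)/√(s_1²/n_1 + s_2²/n_2) = (75.3 − 87.6)/√(16.7²/23 + 9.53²/20) = -3.013
Welch–Satterthwaite df ≈ 35.76
Two-sided p-value ≈ 0.005
Since p ≈ 0.005 < α = 0.1, reject H0; the data support H1.

-3.013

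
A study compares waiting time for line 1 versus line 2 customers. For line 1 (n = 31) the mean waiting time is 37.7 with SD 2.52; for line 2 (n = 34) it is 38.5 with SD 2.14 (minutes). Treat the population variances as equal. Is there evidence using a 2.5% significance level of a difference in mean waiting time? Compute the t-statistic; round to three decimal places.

Let group 1 = line 1, group 2 = line 2. H0: μ_1 = μ_2; H1: μ_1 ≠ μ_2 (two-sample pooled-variance t-test, two-sided).
s_p² = [(31−1)·2.52² + (34−1)·2.14²]/(31+34−2) = 5.42284
t = (37.7 − 38.5)/√[5.42284·(1/31 + 1/34)] = -1.383
df = n₁ + n₂ − 2 = 63
Two-sided p-value ≈ 0.171
Since p ≈ 0.171 > α = 0.025, fail to reject H0; the evidence is not statistically significant.

-1.383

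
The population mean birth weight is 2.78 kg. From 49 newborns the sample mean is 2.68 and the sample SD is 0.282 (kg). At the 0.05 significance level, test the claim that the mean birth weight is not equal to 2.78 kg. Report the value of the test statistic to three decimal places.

-2.482

H0: μ = 2.78; H1: μ ≠ 2.78 (one-sample t-test, two-sided).
t = (x̄ − μ₀)/(s/√n) = (2.68 − 2.78)/(0.282/√49) = -2.482
df = n − 1 = 48
Two-sided p-value ≈ 0.017
Since p ≈ 0.017 < α = 0.05, reject H0; the data support H1.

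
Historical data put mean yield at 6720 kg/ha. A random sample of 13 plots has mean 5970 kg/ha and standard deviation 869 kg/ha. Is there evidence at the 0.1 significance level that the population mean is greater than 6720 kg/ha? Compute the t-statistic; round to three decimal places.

-3.112

H0: μ = 6720; H1: μ > 6720 (one-sample t-test, right-tailed).
t = (x̄ − μ₀)/(s/√n) = (5970 − 6720)/(869/√13) = -3.112
df = n − 1 = 12
p-value = P(T ≥ -3.112) ≈ 0.996
Since p ≈ 0.996 > α = 0.1, fail to reject H0; the evidence is not statistically significant.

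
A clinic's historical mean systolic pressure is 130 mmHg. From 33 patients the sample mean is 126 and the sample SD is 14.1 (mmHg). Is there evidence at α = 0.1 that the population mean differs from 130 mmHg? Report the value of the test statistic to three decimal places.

H0: μ = 130; H1: μ ≠ 130 (one-sample t-test, two-sided).
t = (x̄ − μ₀)/(s/√n) = (126 − 130)/(14.1/√33) = -1.630
df = n − 1 = 32
Two-sided p-value ≈ 0.1130
Since p ≈ 0.1130 > α = 0.1, fail to reject H0; the data do not provide sufficient evidence against H0.

-1.630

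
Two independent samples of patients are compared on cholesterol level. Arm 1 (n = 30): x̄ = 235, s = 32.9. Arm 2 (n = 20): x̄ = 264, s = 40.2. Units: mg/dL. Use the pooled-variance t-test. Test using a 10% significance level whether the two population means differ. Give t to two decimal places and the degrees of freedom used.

t = -2.79, df = 48

Let group 1 = arm 1, group 2 = arm 2. H0: μ_1 = μ_2; H1: μ_1 ≠ μ_2 (two-sample pooled-variance t-test, two-sided).
s_p² = [(30−1)·32.9² + (20−1)·40.2²]/(30+20−2) = 1293.64
t = (235 − 264)/√[1293.64·(1/30 + 1/20)] = -2.79
df = n₁ + n₂ − 2 = 48
Two-sided p-value ≈ 0.007
Since p ≈ 0.007 < α = 0.1, reject H0; the data support H1.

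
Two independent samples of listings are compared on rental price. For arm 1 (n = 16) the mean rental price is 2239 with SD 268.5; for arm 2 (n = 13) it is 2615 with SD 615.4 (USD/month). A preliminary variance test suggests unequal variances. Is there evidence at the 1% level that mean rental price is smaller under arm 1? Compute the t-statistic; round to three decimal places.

Let group 1 = arm 1, group 2 = arm 2. H0: μ_1 = μ_2; H1: μ_1 < μ_2 (Welch's two-sample t-test, left-tailed).
t = (x̄_1 − x̄_2)/√(s_1²/n_1 + s_2²/n_2) = (2239 − 2615)/√(268.5²/16 + 615.4²/13) = -2.050
Welch–Satterthwaite df ≈ 15.70
p-value = P(T ≤ -2.050) ≈ 0.029
Since p ≈ 0.029 > α = 0.01, fail to reject H0; the evidence is not statistically significant.

-2.050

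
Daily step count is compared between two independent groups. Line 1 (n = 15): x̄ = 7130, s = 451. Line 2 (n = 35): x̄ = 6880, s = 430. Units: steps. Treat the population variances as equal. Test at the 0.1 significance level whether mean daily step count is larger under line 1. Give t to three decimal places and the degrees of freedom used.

t = 1.857, df = 48

Let group 1 = line 1, group 2 = line 2. H0: μ_1 = μ_2; H1: μ_1 > μ_2 (two-sample pooled-variance t-test, right-tailed).
s_p² = [(15−1)·451² + (35−1)·430²]/(15+35−2) = 190296
t = (7130 − 6880)/√[190296·(1/15 + 1/35)] = 1.857
df = n₁ + n₂ − 2 = 48
p-value = P(T ≥ 1.857) ≈ 0.035
Since p ≈ 0.035 < α = 0.1, reject H0; the data support H1.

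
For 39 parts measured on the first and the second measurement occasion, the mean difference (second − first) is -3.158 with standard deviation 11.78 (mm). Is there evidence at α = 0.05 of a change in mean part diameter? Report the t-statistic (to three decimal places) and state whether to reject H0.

t = -1.674; fail to reject H0

H0: μ_d = 0; H1: μ_d ≠ 0 (paired t-test on the differences, two-sided).
t = d̄/(s_d/√n) = -3.158/(11.78/√39) = -1.674
df = n − 1 = 38
Two-sided p-value ≈ 0.102
Since p ≈ 0.102 > α = 0.05, fail to reject H0; the data do not provide sufficient evidence against H0.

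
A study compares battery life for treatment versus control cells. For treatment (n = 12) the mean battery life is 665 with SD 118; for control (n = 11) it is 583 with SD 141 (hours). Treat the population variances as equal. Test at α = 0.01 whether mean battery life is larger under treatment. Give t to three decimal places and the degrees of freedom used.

Let group 1 = treatment, group 2 = control. H0: μ_1 = μ_2; H1: μ_1 > μ_2 (two-sample pooled-variance t-test, right-tailed).
s_p² = [(12−1)·118² + (11−1)·141²]/(12+11−2) = 16760.7
t = (665 − 583)/√[16760.7·(1/12 + 1/11)] = 1.517
df = n₁ + n₂ − 2 = 21
p-value = P(T ≥ 1.517) ≈ 0.072
Since p ≈ 0.072 > α = 0.01, fail to reject H0; the evidence is not statistically significant.

t = 1.517, df = 21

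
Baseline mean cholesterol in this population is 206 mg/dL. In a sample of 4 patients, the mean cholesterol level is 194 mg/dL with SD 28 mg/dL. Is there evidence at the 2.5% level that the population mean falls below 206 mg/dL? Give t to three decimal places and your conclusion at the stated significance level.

H0: μ = 206; H1: μ < 206 (one-sample t-test, left-tailed).
t = (x̄ − μ₀)/(s/√n) = (194 − 206)/(28/√4) = -0.857
df = n − 1 = 3
p-value = P(T ≤ -0.857) ≈ 0.2272
Since p ≈ 0.2272 > α = 0.025, fail to reject H0; the data do not provide sufficient evidence against H0.

t = -0.857; fail to reject H0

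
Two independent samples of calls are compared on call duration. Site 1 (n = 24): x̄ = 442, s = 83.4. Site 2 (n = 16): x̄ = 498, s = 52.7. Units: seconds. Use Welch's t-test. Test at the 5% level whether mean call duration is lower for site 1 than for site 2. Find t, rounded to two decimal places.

-2.60

Let group 1 = site 1, group 2 = site 2. H0: μ_1 = μ_2; H1: μ_1 < μ_2 (Welch's two-sample t-test, left-tailed).
t = (x̄_1 − x̄_2)/√(s_1²/n_1 + s_2²/n_2) = (442 − 498)/√(83.4²/24 + 52.7²/16) = -2.60
Welch–Satterthwaite df ≈ 37.94
p-value = P(T ≤ -2.60) ≈ 0.007
Since p ≈ 0.007 < α = 0.05, reject H0; the data support H1.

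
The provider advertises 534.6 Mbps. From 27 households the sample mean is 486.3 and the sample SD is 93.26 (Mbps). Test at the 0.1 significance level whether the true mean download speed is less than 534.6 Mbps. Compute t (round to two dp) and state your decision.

t = -2.69; reject H0

H0: μ = 534.6; H1: μ < 534.6 (one-sample t-test, left-tailed).
t = (x̄ − μ₀)/(s/√n) = (486.3 − 534.6)/(93.26/√27) = -2.69
df = n − 1 = 26
p-value = P(T ≤ -2.69) ≈ 0.006
Since p ≈ 0.006 < α = 0.1, reject H0; the evidence is statistically significant.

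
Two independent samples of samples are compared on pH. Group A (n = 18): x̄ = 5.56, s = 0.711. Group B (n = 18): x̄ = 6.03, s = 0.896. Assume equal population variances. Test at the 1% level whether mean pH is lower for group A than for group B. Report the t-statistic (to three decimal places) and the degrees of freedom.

t = -1.743, df = 34

Let group 1 = group A, group 2 = group B. H0: μ_1 = μ_2; H1: μ_1 < μ_2 (two-sample pooled-variance t-test, left-tailed).
s_p² = [(18−1)·0.711² + (18−1)·0.896²]/(18+18−2) = 0.654168
t = (5.56 − 6.03)/√[0.654168·(1/18 + 1/18)] = -1.743
df = n₁ + n₂ − 2 = 34
p-value = P(T ≤ -1.743) ≈ 0.0452
Since p ≈ 0.0452 > α = 0.01, fail to reject H0; the data do not provide sufficient evidence against H0.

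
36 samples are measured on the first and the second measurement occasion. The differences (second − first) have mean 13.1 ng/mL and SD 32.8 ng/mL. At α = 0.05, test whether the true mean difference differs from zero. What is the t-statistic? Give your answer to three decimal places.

H0: μ_d = 0; H1: μ_d ≠ 0 (paired t-test on the differences, two-sided).
t = d̄/(s_d/√n) = 13.1/(32.8/√36) = 2.396
df = n − 1 = 35
Two-sided p-value ≈ 0.0220
Since p ≈ 0.0220 < α = 0.05, reject H0; the data support H1.

2.396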